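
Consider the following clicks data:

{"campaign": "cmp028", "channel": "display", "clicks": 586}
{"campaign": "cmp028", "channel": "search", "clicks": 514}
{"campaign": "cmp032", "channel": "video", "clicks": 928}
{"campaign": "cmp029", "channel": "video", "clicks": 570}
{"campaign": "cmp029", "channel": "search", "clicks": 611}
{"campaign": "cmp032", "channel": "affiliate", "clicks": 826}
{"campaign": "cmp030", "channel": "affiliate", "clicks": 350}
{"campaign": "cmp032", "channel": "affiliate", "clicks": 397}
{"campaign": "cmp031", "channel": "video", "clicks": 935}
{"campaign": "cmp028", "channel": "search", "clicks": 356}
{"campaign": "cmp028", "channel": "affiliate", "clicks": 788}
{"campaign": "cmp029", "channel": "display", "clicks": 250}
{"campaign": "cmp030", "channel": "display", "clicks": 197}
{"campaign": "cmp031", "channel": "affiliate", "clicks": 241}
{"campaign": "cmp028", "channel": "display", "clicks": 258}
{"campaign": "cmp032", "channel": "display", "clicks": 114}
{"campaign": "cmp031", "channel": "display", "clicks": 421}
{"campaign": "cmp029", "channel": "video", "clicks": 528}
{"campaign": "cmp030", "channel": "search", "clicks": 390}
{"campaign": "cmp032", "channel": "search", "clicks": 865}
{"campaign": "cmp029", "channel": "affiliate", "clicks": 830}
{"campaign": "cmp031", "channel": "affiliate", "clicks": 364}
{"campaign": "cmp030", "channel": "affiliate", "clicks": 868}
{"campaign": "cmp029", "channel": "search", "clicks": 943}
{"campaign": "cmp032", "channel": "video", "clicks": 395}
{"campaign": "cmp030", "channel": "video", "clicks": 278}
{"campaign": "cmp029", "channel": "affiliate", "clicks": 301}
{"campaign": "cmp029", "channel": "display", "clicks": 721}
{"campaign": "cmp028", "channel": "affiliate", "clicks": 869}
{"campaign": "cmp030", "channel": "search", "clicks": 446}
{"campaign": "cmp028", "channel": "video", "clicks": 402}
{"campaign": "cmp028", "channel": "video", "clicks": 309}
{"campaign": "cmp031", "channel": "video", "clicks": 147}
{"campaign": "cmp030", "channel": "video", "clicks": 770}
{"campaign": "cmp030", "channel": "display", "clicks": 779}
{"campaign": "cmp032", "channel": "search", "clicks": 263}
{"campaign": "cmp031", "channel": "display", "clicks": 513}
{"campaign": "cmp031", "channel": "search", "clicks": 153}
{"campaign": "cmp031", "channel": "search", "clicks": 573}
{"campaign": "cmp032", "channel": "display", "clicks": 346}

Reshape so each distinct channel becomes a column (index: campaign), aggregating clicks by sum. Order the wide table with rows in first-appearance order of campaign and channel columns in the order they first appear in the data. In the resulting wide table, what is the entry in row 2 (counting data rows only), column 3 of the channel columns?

1323

With rows in first-appearance order of campaign, row 2 is campaign=cmp032. channel columns in first-appearance order: display, search, video, affiliate; column 3 is video.
Long rows with campaign=cmp032, channel=video: 928 + 395 = 1323.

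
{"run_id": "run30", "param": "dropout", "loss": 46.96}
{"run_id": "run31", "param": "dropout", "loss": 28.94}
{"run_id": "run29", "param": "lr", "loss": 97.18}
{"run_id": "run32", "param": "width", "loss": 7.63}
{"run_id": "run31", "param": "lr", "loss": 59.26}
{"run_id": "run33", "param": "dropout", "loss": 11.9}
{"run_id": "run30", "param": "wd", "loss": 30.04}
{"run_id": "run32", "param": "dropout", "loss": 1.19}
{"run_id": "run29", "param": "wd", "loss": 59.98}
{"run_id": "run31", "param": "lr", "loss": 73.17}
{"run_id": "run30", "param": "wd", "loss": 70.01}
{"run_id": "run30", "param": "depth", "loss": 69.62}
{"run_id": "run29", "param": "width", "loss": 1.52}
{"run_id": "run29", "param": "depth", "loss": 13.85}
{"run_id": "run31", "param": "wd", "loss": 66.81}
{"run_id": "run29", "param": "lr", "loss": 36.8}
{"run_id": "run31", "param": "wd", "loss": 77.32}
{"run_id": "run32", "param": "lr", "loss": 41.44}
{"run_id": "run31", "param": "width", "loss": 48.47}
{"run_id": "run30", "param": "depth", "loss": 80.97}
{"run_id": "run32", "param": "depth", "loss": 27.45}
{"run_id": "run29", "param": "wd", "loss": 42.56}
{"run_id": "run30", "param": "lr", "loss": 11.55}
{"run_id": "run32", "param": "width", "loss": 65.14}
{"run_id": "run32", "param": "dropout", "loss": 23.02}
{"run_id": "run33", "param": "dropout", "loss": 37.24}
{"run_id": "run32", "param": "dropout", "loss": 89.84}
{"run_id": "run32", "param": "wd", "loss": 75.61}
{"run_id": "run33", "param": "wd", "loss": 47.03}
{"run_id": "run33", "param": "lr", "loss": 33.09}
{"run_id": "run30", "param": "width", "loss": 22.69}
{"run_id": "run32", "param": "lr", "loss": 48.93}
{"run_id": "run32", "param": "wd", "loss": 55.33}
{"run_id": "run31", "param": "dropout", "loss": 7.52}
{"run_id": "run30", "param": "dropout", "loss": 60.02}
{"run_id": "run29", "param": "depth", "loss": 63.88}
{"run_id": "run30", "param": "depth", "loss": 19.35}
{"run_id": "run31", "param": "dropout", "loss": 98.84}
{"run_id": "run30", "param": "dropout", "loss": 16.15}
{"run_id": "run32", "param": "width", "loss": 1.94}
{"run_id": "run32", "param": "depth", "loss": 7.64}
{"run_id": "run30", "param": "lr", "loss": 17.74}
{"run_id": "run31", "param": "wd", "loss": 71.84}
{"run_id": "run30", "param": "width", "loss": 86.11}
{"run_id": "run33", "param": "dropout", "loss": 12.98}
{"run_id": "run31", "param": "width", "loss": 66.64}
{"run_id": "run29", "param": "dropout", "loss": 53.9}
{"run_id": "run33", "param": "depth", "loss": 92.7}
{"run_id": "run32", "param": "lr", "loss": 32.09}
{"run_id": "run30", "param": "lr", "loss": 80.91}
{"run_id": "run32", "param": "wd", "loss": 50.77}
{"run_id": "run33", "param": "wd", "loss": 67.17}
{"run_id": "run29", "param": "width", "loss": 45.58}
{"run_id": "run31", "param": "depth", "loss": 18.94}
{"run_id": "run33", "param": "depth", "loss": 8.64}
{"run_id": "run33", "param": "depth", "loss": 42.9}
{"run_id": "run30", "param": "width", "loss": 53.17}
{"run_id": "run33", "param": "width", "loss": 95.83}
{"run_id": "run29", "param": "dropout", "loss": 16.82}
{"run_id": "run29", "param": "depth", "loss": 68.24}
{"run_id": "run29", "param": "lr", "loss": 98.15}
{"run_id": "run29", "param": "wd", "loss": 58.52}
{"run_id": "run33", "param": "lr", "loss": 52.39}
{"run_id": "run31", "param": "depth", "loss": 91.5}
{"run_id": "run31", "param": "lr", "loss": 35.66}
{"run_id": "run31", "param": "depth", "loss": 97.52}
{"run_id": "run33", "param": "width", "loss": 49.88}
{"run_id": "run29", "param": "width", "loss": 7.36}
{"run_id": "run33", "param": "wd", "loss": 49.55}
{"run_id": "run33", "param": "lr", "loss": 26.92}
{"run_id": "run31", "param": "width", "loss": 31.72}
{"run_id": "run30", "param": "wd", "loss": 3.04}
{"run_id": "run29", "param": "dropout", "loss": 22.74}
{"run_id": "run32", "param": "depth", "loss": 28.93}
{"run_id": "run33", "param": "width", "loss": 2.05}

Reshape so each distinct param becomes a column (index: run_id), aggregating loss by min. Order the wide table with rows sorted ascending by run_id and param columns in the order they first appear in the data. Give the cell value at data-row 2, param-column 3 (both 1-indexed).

With rows sorted ascending by run_id, row 2 is run_id=run30. param columns in first-appearance order: dropout, lr, width, wd, depth; column 3 is width.
Long rows with run_id=run30, param=width: min(22.69, 86.11, 53.17) = 22.69.

22.69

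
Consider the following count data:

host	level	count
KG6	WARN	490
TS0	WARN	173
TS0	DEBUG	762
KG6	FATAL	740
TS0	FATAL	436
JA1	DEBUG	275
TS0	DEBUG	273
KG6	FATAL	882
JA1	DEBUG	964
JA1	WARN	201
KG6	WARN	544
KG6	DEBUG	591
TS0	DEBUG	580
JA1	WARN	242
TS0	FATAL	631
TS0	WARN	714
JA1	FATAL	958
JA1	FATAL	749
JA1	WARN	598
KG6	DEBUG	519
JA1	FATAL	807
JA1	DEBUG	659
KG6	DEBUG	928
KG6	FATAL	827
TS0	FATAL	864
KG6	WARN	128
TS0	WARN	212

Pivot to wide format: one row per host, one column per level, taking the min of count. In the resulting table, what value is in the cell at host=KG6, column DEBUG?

519

Rows with host=KG6 and level=DEBUG: count values are 591, 519, 928.
min(591, 519, 928) = 519.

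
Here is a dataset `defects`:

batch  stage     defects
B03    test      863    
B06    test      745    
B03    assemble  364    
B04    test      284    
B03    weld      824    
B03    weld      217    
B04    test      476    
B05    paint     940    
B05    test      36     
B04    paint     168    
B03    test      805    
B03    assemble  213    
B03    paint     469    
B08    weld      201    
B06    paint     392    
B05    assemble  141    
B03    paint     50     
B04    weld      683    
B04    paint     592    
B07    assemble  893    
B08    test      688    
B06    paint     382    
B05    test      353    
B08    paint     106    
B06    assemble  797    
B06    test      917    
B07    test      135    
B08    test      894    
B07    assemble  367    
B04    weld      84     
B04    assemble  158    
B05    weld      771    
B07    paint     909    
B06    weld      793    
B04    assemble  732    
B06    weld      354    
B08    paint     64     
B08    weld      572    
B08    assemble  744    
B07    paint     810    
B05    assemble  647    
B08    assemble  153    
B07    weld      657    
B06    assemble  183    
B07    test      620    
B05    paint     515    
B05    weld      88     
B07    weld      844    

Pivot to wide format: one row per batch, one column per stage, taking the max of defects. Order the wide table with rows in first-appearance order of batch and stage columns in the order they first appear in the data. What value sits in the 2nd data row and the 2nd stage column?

797

With rows in first-appearance order of batch, row 2 is batch=B06. stage columns in first-appearance order: test, assemble, weld, paint; column 2 is assemble.
Long rows with batch=B06, stage=assemble: max(797, 183) = 797.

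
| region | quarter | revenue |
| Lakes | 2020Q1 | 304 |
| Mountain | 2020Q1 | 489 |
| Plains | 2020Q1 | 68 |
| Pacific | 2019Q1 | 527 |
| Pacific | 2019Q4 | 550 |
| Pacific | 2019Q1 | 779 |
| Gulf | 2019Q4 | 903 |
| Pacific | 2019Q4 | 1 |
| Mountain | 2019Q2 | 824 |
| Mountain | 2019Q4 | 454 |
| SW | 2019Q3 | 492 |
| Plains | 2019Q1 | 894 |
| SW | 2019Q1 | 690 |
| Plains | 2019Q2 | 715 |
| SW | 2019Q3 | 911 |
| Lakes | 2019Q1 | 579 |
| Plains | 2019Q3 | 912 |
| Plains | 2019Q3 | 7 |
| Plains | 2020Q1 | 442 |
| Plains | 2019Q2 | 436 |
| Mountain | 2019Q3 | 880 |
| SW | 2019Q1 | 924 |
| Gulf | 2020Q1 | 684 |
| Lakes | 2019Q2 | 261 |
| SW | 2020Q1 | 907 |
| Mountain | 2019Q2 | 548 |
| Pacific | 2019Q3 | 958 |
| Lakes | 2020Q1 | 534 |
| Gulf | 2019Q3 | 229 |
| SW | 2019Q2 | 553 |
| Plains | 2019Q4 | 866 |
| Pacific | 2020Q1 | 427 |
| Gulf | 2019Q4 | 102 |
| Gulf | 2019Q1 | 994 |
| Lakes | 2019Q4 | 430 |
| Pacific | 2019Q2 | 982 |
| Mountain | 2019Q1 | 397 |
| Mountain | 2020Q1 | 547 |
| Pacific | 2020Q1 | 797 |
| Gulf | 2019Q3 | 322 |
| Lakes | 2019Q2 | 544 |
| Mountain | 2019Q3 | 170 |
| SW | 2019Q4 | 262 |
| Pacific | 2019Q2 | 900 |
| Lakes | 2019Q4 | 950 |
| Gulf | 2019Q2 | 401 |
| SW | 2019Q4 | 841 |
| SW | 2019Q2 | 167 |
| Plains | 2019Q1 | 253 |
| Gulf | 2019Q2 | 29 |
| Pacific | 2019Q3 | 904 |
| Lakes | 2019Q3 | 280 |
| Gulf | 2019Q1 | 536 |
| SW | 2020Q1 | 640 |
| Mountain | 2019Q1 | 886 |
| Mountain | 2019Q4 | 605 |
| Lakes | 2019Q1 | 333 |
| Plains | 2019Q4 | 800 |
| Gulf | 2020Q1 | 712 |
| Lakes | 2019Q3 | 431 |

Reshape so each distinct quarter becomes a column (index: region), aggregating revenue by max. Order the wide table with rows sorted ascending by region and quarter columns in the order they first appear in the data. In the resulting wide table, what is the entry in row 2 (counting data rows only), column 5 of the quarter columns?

431

With rows sorted ascending by region, row 2 is region=Lakes. quarter columns in first-appearance order: 2020Q1, 2019Q1, 2019Q4, 2019Q2, 2019Q3; column 5 is 2019Q3.
Long rows with region=Lakes, quarter=2019Q3: max(280, 431) = 431.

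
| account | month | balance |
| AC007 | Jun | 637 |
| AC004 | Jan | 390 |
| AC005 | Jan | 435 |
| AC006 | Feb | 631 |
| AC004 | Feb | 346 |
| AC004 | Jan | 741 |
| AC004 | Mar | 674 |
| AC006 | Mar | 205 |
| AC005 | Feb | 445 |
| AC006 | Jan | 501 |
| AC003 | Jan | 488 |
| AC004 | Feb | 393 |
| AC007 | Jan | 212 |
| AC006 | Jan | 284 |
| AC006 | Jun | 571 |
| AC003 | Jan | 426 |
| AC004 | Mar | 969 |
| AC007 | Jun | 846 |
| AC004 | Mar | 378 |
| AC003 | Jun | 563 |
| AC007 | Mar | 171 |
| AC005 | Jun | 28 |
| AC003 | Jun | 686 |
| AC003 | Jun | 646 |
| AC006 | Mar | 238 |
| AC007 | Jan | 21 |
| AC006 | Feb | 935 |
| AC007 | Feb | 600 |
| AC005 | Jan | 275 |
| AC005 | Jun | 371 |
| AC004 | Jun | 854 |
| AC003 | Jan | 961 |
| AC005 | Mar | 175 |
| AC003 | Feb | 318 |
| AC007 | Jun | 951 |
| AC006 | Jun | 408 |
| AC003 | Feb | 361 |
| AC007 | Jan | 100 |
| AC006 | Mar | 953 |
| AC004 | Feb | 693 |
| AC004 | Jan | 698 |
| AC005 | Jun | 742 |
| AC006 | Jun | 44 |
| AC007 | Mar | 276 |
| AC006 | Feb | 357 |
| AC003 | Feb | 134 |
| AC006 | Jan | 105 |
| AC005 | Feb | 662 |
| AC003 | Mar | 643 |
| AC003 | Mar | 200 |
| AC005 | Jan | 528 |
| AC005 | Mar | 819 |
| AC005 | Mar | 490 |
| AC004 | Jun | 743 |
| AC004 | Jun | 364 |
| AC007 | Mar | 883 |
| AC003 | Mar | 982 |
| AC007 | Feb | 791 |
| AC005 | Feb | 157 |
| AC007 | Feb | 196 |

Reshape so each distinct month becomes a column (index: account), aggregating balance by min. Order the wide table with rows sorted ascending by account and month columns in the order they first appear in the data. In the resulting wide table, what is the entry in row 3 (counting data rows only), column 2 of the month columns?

275

With rows sorted ascending by account, row 3 is account=AC005. month columns in first-appearance order: Jun, Jan, Feb, Mar; column 2 is Jan.
Long rows with account=AC005, month=Jan: min(435, 275, 528) = 275.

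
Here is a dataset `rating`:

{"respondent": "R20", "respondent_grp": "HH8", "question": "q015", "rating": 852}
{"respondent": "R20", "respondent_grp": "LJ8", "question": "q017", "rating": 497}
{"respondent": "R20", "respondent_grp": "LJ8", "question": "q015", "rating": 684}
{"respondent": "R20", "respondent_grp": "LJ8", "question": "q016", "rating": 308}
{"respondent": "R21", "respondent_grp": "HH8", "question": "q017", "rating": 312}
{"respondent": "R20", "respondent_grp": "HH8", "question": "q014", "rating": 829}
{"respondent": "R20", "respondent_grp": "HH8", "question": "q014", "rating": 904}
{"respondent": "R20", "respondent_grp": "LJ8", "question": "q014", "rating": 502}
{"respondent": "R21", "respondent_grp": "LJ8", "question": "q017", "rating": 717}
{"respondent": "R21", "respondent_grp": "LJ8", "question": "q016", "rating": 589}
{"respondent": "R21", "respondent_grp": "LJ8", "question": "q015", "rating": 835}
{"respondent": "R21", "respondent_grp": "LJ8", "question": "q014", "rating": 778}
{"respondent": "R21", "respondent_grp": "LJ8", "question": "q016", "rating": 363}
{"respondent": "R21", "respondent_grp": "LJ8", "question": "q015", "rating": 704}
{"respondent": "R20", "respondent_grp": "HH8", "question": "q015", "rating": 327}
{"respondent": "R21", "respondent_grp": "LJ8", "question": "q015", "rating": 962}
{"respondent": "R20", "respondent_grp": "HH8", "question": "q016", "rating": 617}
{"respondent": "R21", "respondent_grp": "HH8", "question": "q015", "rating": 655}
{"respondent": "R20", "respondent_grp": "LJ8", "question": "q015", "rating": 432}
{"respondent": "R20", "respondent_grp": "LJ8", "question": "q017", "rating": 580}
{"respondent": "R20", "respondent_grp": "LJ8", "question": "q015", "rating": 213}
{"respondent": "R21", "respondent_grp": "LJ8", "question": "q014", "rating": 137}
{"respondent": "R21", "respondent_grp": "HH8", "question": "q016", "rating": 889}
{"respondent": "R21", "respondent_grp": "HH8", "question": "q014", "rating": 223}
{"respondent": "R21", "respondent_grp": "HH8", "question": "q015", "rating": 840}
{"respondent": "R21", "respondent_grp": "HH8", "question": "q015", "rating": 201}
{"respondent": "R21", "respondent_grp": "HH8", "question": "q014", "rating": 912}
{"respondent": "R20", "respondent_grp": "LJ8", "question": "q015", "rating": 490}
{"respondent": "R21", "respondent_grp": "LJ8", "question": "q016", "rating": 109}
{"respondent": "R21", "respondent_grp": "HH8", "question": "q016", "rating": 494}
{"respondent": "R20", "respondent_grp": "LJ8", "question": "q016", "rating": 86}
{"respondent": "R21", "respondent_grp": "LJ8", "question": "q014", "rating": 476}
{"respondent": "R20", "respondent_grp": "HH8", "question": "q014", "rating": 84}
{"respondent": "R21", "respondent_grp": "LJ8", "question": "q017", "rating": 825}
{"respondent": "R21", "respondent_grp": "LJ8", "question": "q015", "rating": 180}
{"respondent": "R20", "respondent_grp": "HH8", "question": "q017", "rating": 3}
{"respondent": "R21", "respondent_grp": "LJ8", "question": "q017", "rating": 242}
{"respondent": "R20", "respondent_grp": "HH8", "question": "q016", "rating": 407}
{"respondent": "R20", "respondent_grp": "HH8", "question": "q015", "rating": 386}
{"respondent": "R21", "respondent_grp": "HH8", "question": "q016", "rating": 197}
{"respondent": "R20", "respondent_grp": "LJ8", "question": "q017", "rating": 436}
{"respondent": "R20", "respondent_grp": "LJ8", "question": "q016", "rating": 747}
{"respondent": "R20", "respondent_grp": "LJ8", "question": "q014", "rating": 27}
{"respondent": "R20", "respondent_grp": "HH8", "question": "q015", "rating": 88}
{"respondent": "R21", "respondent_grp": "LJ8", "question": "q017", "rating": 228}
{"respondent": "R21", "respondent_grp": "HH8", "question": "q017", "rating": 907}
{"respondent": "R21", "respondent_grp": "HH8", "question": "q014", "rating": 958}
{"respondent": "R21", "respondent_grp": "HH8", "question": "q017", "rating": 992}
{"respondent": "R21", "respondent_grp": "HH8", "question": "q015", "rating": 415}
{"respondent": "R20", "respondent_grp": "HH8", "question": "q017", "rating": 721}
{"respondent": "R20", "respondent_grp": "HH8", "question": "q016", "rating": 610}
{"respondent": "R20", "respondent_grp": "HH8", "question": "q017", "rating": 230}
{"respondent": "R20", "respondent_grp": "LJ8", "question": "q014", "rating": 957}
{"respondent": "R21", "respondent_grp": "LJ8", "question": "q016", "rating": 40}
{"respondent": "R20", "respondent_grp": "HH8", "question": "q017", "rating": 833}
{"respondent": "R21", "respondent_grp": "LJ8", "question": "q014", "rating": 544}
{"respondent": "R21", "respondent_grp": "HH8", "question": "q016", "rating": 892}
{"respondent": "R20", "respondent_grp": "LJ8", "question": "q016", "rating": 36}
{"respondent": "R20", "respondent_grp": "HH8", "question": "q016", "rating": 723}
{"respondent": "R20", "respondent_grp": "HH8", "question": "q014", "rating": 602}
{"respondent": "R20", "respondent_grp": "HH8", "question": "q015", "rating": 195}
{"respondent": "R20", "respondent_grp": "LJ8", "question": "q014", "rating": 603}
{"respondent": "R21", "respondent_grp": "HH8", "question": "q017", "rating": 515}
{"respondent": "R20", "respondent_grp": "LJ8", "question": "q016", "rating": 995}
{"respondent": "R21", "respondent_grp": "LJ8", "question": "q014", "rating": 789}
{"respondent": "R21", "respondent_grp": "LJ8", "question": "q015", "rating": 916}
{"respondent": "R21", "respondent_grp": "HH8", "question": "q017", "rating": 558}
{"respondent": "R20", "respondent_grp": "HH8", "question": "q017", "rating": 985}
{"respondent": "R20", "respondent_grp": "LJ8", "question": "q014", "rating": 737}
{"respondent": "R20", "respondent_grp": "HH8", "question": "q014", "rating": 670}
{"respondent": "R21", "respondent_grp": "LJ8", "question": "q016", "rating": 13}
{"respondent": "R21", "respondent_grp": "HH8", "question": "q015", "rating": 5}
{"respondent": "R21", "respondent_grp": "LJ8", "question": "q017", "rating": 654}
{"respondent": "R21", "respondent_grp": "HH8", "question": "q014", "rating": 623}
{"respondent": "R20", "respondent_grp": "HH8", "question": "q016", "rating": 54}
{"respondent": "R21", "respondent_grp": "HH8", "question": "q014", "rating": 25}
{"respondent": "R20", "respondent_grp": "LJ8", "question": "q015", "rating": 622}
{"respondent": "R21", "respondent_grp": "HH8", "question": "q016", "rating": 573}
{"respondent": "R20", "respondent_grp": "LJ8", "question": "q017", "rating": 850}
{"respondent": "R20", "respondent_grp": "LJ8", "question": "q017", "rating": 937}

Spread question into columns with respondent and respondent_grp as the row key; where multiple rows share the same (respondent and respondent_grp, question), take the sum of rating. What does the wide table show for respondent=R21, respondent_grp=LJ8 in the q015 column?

3597

Rows with respondent=R21, respondent_grp=LJ8 and question=q015: rating values are 835, 704, 962, 180, 916.
835 + 704 + 962 + 180 + 916 = 3597.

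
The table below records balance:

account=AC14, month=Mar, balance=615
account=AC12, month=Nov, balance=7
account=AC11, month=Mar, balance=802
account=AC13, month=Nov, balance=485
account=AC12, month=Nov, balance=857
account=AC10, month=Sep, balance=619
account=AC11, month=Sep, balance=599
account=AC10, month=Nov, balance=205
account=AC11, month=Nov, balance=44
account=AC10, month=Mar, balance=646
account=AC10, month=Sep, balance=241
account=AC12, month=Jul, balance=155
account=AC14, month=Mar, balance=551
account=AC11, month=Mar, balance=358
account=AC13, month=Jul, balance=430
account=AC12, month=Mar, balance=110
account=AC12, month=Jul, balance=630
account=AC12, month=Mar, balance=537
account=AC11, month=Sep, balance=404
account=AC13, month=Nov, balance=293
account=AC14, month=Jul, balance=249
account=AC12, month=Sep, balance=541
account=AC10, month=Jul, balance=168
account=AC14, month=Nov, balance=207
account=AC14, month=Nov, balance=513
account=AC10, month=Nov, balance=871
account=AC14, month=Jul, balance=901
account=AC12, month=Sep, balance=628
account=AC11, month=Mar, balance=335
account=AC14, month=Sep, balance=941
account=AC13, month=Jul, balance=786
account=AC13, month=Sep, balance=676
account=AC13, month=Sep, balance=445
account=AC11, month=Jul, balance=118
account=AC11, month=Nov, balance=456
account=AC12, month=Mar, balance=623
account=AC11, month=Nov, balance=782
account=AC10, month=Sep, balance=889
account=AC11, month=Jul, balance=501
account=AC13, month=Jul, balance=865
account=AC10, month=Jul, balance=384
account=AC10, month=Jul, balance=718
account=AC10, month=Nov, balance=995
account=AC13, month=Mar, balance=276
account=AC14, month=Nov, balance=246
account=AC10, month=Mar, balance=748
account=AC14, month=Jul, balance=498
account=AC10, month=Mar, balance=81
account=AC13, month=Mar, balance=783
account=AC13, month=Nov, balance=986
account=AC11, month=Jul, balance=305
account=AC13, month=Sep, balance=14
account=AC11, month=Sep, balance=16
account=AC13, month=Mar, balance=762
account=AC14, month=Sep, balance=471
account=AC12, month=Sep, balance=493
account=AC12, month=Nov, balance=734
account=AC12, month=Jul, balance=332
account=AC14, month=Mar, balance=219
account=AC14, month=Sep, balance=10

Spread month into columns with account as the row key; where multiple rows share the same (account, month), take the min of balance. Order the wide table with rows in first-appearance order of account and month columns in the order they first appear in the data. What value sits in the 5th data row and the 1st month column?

81

With rows in first-appearance order of account, row 5 is account=AC10. month columns in first-appearance order: Mar, Nov, Sep, Jul; column 1 is Mar.
Long rows with account=AC10, month=Mar: min(646, 748, 81) = 81.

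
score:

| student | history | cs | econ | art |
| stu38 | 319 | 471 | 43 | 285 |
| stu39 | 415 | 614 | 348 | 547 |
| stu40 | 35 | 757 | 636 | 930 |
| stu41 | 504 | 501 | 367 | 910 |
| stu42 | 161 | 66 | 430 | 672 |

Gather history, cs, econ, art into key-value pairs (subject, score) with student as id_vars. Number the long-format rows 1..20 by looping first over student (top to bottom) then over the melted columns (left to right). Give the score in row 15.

367

20 rows total (5 × 4). Row 15: index ⌊(15-1)/4⌋ = 3 into student → stu41; (15-1) mod 4 = 2 into the melted columns → econ.
So row 15 is (stu41, econ, 367); score = 367.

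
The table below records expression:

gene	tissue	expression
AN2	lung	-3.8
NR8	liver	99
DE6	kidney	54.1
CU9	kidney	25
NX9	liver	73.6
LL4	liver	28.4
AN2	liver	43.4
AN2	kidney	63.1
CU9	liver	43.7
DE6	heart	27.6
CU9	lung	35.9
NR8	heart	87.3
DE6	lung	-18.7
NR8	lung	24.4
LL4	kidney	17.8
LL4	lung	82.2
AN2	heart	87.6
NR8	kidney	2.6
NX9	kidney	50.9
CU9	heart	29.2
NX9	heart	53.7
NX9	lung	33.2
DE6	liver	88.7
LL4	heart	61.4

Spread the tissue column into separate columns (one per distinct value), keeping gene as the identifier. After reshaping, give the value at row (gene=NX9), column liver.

Wide layout: rows indexed by gene, columns are the 4 distinct tissue values (lung, liver, kidney, heart).
Cell (gene=NX9, tissue=liver) draws from the long row where gene=NX9 and tissue=liver, which has expression=73.6.

73.6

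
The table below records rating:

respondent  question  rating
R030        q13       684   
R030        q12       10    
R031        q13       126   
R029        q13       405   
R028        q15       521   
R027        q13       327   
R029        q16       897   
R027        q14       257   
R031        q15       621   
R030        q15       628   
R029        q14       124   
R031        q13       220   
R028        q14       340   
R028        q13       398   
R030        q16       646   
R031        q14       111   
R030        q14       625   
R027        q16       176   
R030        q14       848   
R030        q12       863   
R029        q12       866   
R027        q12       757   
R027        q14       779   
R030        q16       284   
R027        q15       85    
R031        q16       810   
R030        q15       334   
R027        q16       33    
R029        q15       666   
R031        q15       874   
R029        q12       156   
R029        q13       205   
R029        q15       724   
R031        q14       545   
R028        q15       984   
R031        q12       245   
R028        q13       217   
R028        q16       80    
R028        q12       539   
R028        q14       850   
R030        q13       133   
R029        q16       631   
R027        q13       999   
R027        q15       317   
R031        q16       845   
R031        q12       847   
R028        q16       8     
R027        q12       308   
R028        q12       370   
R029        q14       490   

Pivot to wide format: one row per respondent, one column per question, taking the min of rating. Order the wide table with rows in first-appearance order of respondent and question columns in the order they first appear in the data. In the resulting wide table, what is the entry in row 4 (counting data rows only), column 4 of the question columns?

8

With rows in first-appearance order of respondent, row 4 is respondent=R028. question columns in first-appearance order: q13, q12, q15, q16, q14; column 4 is q16.
Long rows with respondent=R028, question=q16: min(80, 8) = 8.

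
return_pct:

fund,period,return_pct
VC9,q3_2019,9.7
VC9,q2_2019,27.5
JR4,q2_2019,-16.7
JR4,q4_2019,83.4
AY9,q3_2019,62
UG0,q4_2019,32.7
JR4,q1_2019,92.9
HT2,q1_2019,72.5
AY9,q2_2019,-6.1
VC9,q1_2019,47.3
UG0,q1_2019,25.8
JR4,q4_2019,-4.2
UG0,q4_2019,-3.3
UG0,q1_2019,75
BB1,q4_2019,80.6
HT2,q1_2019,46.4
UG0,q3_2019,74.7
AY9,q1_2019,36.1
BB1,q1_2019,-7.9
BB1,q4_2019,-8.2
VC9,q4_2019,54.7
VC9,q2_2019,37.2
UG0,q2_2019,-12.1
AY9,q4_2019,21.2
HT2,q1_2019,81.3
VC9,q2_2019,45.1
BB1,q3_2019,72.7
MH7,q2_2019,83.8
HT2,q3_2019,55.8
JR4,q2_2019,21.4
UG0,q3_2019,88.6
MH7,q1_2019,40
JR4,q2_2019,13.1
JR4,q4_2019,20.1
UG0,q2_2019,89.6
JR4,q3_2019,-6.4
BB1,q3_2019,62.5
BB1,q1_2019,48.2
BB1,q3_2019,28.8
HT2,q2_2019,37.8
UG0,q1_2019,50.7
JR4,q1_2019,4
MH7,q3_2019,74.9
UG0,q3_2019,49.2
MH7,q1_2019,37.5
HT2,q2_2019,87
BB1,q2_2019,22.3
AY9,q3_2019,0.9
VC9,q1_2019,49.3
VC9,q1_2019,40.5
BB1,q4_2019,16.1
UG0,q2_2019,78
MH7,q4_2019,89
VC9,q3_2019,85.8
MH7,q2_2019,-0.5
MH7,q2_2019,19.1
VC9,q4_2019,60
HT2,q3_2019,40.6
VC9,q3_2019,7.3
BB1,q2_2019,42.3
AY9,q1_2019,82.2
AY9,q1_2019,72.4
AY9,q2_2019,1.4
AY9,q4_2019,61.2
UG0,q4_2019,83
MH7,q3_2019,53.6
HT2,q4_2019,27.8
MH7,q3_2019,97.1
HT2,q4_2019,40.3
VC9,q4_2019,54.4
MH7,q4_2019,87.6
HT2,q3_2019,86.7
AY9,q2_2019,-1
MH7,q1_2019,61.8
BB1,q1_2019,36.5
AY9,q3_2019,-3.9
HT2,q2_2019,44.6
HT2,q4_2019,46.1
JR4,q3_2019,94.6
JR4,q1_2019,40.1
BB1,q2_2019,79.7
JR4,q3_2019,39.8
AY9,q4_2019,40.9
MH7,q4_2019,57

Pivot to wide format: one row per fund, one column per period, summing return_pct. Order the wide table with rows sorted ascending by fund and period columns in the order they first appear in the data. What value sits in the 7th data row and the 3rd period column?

169.1

With rows sorted ascending by fund, row 7 is fund=VC9. period columns in first-appearance order: q3_2019, q2_2019, q4_2019, q1_2019; column 3 is q4_2019.
Long rows with fund=VC9, period=q4_2019: 54.7 + 60 + 54.4 = 169.1.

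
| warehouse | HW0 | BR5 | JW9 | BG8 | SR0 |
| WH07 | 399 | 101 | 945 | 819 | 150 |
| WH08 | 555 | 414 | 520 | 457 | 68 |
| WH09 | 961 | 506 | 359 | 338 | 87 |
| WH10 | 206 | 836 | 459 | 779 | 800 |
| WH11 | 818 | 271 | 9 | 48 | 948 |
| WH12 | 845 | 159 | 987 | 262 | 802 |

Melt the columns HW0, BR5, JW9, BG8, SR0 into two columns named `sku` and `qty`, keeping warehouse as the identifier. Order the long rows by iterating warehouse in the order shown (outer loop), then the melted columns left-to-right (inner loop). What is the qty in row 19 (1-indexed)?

779

30 rows total (6 × 5). Row 19: index ⌊(19-1)/5⌋ = 3 into warehouse → WH10; (19-1) mod 5 = 3 into the melted columns → BG8.
So row 19 is (WH10, BG8, 779); qty = 779.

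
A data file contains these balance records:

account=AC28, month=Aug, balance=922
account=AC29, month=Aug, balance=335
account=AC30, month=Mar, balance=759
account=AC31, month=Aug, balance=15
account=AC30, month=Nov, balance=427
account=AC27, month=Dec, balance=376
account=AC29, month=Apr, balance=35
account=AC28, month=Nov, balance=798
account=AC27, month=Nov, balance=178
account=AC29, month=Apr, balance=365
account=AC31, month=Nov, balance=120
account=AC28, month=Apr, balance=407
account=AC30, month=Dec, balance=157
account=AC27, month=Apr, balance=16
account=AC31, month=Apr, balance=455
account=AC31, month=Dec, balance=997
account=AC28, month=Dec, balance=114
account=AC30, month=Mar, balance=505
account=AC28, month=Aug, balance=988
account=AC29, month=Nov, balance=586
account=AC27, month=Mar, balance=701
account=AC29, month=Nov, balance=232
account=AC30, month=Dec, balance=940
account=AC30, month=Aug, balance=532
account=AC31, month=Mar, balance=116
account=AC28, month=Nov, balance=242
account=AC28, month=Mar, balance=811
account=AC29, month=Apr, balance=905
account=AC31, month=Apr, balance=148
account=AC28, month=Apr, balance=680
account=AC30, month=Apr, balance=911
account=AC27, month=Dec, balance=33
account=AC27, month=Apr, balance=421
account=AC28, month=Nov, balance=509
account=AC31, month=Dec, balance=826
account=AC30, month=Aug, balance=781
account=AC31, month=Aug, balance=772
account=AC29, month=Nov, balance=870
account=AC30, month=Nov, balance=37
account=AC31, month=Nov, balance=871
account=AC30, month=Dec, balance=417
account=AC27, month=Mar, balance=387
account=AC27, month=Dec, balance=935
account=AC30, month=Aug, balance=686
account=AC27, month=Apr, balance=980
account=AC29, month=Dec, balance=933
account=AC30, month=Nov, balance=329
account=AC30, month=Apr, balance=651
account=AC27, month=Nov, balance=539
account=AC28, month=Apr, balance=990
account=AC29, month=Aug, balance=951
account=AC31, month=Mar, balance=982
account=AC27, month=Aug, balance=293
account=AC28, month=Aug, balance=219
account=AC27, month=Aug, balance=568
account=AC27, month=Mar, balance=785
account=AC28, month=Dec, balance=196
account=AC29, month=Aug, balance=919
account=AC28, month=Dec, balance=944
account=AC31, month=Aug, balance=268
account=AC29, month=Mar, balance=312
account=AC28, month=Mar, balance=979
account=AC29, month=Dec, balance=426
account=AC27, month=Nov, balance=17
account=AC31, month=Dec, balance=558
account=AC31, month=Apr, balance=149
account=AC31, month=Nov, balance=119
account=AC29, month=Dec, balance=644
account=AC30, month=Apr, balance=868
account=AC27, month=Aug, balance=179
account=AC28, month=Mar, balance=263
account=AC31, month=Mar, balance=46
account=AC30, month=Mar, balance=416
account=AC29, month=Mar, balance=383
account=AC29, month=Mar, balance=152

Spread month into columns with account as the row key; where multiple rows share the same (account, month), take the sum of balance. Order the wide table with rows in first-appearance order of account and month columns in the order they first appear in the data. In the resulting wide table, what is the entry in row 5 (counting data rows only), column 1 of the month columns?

1040

With rows in first-appearance order of account, row 5 is account=AC27. month columns in first-appearance order: Aug, Mar, Nov, Dec, Apr; column 1 is Aug.
Long rows with account=AC27, month=Aug: 293 + 568 + 179 = 1040.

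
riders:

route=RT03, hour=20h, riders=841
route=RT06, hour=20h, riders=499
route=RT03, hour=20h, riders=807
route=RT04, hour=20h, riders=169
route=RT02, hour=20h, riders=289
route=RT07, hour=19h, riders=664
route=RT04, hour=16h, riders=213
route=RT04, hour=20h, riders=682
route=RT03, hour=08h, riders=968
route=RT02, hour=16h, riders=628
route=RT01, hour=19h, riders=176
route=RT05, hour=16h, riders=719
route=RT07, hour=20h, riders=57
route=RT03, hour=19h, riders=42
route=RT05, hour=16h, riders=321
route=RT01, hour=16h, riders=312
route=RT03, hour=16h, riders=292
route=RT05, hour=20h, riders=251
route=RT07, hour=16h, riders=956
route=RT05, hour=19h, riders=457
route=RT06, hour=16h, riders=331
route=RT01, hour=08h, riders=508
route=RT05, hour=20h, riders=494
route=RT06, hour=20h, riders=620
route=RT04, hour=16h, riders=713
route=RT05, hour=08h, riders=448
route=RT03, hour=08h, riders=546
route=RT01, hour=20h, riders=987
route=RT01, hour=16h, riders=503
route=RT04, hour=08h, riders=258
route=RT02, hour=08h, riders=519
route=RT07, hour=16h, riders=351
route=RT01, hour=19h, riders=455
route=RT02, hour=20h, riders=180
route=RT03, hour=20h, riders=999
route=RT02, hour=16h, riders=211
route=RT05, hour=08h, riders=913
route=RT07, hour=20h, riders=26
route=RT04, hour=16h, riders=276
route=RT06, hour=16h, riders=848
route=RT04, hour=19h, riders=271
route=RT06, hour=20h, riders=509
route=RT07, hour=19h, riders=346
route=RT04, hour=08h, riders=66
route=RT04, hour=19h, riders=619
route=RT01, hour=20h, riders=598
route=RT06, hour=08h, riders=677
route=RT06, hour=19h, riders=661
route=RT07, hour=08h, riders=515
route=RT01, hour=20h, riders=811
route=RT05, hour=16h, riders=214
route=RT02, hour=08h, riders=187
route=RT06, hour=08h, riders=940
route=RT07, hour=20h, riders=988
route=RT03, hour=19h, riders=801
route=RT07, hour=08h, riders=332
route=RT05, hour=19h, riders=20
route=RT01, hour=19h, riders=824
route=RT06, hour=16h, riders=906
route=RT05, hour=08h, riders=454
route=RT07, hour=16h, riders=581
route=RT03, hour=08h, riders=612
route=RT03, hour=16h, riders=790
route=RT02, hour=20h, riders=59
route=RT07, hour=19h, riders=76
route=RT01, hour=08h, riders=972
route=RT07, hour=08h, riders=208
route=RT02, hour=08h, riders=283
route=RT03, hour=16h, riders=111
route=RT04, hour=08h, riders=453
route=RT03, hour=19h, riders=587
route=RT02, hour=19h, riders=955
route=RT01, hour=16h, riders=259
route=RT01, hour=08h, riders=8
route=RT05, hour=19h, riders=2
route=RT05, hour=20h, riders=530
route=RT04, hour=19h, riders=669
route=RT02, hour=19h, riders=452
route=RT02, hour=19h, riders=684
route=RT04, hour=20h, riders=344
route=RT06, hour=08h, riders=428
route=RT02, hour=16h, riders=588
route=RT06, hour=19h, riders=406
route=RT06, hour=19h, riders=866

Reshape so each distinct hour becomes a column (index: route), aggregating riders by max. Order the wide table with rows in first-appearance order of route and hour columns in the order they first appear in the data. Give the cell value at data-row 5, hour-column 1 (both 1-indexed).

With rows in first-appearance order of route, row 5 is route=RT07. hour columns in first-appearance order: 20h, 19h, 16h, 08h; column 1 is 20h.
Long rows with route=RT07, hour=20h: max(57, 26, 988) = 988.

988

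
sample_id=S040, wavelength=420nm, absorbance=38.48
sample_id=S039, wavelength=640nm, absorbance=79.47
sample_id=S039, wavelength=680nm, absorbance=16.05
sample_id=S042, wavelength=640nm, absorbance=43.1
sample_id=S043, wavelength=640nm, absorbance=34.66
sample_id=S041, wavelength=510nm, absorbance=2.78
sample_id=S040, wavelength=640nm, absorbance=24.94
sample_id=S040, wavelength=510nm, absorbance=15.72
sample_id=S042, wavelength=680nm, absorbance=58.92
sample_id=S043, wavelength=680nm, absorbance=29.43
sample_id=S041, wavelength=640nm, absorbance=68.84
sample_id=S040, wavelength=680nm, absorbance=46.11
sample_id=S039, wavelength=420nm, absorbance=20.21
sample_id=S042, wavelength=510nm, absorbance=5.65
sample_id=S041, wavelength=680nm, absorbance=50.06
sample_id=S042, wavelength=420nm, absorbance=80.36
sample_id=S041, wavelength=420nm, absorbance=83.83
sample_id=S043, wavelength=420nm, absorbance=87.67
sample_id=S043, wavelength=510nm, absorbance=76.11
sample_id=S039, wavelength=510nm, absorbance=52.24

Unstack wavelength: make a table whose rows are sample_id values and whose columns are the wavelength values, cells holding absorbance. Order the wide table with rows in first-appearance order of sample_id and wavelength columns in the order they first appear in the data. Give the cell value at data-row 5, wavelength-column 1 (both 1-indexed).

83.83

With rows in first-appearance order of sample_id, row 5 is sample_id=S041. wavelength columns in first-appearance order: 420nm, 640nm, 680nm, 510nm; column 1 is 420nm.
Long rows with sample_id=S041, wavelength=420nm: absorbance = 83.83.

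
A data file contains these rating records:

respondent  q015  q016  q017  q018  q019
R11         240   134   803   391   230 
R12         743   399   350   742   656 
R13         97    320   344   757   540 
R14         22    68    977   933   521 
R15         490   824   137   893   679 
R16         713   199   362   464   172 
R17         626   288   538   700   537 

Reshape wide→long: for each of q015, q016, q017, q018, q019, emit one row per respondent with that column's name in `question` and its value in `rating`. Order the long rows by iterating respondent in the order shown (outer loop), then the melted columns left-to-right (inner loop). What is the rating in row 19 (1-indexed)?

933

35 rows total (7 × 5). Row 19: index ⌊(19-1)/5⌋ = 3 into respondent → R14; (19-1) mod 5 = 3 into the melted columns → q018.
So row 19 is (R14, q018, 933); rating = 933.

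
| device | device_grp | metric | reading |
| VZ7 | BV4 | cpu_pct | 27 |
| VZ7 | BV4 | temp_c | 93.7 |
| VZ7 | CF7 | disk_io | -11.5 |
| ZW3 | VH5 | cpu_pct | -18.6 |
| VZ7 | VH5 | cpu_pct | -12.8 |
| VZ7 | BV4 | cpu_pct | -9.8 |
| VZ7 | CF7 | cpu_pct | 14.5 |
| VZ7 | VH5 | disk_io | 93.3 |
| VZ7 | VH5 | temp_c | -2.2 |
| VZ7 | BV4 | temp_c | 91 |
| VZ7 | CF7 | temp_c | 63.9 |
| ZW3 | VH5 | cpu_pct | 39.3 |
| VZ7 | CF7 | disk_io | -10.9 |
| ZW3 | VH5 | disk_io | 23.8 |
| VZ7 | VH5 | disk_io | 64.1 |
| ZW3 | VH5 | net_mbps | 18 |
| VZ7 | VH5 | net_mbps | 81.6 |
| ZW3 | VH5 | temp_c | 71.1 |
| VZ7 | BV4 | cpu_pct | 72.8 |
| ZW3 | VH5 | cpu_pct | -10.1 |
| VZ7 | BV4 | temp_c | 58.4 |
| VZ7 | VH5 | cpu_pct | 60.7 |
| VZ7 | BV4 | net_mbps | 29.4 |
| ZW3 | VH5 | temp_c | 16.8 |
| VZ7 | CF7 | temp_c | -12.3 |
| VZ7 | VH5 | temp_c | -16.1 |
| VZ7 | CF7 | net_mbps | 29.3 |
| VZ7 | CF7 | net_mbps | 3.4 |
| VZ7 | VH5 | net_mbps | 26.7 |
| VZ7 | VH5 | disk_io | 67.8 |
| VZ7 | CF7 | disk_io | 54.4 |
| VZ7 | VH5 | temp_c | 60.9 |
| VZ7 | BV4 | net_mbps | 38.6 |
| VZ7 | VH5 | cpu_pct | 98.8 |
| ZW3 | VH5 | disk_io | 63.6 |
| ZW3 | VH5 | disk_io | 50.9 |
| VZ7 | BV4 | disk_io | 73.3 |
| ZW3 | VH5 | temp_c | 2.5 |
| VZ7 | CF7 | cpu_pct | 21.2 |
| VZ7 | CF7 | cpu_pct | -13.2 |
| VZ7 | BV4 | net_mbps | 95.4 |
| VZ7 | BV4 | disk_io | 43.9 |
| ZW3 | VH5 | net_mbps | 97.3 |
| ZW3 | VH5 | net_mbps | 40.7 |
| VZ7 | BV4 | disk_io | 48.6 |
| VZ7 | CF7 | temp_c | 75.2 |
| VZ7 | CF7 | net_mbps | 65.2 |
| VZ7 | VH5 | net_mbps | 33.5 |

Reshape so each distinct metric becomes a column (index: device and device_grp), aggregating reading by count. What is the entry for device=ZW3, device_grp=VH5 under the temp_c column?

3

Rows with device=ZW3, device_grp=VH5 and metric=temp_c: reading values are 71.1, 16.8, 2.5.
3 rows match — count = 3.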